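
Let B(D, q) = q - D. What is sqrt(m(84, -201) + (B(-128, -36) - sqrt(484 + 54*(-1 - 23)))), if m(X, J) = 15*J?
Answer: sqrt(-2923 - 2*I*sqrt(203)) ≈ 0.2635 - 54.065*I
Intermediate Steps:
sqrt(m(84, -201) + (B(-128, -36) - sqrt(484 + 54*(-1 - 23)))) = sqrt(15*(-201) + ((-36 - 1*(-128)) - sqrt(484 + 54*(-1 - 23)))) = sqrt(-3015 + ((-36 + 128) - sqrt(484 + 54*(-24)))) = sqrt(-3015 + (92 - sqrt(484 - 1296))) = sqrt(-3015 + (92 - sqrt(-812))) = sqrt(-3015 + (92 - 2*I*sqrt(203))) = sqrt(-2923 - 2*I*sqrt(203))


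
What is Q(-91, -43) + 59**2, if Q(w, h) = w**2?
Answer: 11762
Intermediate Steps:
Q(-91, -43) + 59**2 = (-91)**2 + 59**2 = 8281 + 3481 = 11762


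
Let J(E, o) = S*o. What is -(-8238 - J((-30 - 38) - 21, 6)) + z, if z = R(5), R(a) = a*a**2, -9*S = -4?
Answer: 25097/3 ≈ 8365.7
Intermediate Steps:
S = 4/9 (S = -1/9*(-4) = 4/9 ≈ 0.44444)
R(a) = a**3
J(E, o) = 4*o/9
z = 125 (z = 5**3 = 125)
-(-8238 - J((-30 - 38) - 21, 6)) + z = -(-8238 - 4*6/9) + 125 = -(-8238 - 1*8/3) + 125 = -(-8238 - 8/3) + 125 = -1*(-24722/3) + 125 = 24722/3 + 125 = 25097/3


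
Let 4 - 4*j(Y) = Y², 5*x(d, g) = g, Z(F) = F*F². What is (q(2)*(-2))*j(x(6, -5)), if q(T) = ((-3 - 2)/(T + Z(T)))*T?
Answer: 3/2 ≈ 1.5000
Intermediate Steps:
Z(F) = F³
q(T) = -5*T/(T + T³) (q(T) = ((-3 - 2)/(T + T³))*T = (-5/(T + T³))*T = -5*T/(T + T³))
x(d, g) = g/5
j(Y) = 1 - Y²/4
(q(2)*(-2))*j(x(6, -5)) = (-5/(1 + 2²)*(-2))*(1 - 1²/4) = (-5/(1 + 4)*(-2))*(1 - ¼*(-1)²) = (-5/5*(-2))*(1 - ¼*1) = (-5*⅕*(-2))*(1 - ¼) = -1*(-2)*(¾) = 2*(¾) = 3/2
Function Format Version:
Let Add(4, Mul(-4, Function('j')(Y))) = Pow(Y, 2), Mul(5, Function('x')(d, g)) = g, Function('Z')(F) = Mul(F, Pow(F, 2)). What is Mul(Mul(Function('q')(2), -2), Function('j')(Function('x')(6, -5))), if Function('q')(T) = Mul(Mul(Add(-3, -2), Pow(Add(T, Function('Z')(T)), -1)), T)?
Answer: Rational(3, 2) ≈ 1.5000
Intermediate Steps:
Function('Z')(F) = Pow(F, 3)
Function('q')(T) = Mul(-5, T, Pow(Add(T, Pow(T, 3)), -1)) (Function('q')(T) = Mul(Mul(Add(-3, -2), Pow(Add(T, Pow(T, 3)), -1)), T) = Mul(Mul(-5, Pow(Add(T, Pow(T, 3)), -1)), T) = Mul(-5, T, Pow(Add(T, Pow(T, 3)), -1)))
Function('x')(d, g) = Mul(Rational(1, 5), g)
Function('j')(Y) = Add(1, Mul(Rational(-1, 4), Pow(Y, 2)))
Mul(Mul(Function('q')(2), -2), Function('j')(Function('x')(6, -5))) = Mul(Mul(Mul(-5, Pow(Add(1, Pow(2, 2)), -1)), -2), Add(1, Mul(Rational(-1, 4), Pow(Mul(Rational(1, 5), -5), 2)))) = Mul(Mul(Mul(-5, Pow(Add(1, 4), -1)), -2), Add(1, Mul(Rational(-1, 4), Pow(-1, 2)))) = Mul(Mul(Mul(-5, Pow(5, -1)), -2), Add(1, Mul(Rational(-1, 4), 1))) = Mul(Mul(Mul(-5, Rational(1, 5)), -2), Add(1, Rational(-1, 4))) = Mul(Mul(-1, -2), Rational(3, 4)) = Mul(2, Rational(3, 4)) = Rational(3, 2)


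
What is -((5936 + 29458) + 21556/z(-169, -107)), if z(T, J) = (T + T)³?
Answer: -341680150103/9653618 ≈ -35394.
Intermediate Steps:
z(T, J) = 8*T³ (z(T, J) = (2*T)³ = 8*T³)
-((5936 + 29458) + 21556/z(-169, -107)) = -((5936 + 29458) + 21556/((8*(-169)³))) = -(35394 + 21556/((8*(-4826809)))) = -(35394 + 21556/(-38614472)) = -(35394 + 21556*(-1/38614472)) = -(35394 - 5389/9653618) = -1*341680150103/9653618 = -341680150103/9653618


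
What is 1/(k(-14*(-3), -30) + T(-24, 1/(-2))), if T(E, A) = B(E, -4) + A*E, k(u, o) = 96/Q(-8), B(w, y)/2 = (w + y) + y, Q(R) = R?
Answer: -1/64 ≈ -0.015625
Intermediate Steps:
B(w, y) = 2*w + 4*y (B(w, y) = 2*((w + y) + y) = 2*(w + 2*y) = 2*w + 4*y)
k(u, o) = -12 (k(u, o) = 96/(-8) = 96*(-1/8) = -12)
T(E, A) = -16 + 2*E + A*E (T(E, A) = (2*E + 4*(-4)) + A*E = (2*E - 16) + A*E = (-16 + 2*E) + A*E = -16 + 2*E + A*E)
1/(k(-14*(-3), -30) + T(-24, 1/(-2))) = 1/(-12 + (-16 + 2*(-24) - 24/(-2))) = 1/(-12 + (-16 - 48 - 1/2*(-24))) = 1/(-12 + (-16 - 48 + 12)) = 1/(-12 - 52) = 1/(-64) = -1/64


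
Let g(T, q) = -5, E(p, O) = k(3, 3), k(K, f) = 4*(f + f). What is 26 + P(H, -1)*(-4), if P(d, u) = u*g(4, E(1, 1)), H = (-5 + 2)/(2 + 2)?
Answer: 6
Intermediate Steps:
k(K, f) = 8*f (k(K, f) = 4*(2*f) = 8*f)
H = -3/4 ≈ -0.75000
E(p, O) = 24 (E(p, O) = 8*3 = 24)
P(d, u) = -5*u (P(d, u) = u*(-5) = -5*u)
26 + P(H, -1)*(-4) = 26 - 5*(-1)*(-4) = 26 + 5*(-4) = 26 - 20 = 6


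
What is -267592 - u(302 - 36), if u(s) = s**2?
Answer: -338348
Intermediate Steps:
-267592 - u(302 - 36) = -267592 - (302 - 36)**2 = -267592 - 1*266**2 = -267592 - 1*70756 = -267592 - 70756 = -338348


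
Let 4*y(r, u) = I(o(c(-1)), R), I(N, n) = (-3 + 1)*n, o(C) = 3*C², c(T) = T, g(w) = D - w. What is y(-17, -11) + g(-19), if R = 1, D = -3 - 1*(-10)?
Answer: 51/2 ≈ 25.500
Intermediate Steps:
D = 7 (D = -3 + 10 = 7)
g(w) = 7 - w
I(N, n) = -2*n
y(r, u) = -½ (y(r, u) = (-2*1)/4 = (¼)*(-2) = -½)
y(-17, -11) + g(-19) = -½ + (7 - 1*(-19)) = -½ + (7 + 19) = -½ + 26 = 51/2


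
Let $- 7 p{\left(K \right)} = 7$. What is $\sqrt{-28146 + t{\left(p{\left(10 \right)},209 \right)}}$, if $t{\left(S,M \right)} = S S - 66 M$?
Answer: $i \sqrt{41939} \approx 204.79 i$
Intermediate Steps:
$p{\left(K \right)} = -1$ ($p{\left(K \right)} = \left(- \frac{1}{7}\right) 7 = -1$)
$t{\left(S,M \right)} = S^{2} - 66 M$
$\sqrt{-28146 + t{\left(p{\left(10 \right)},209 \right)}} = \sqrt{-28146 + \left(\left(-1\right)^{2} - 13794\right)} = \sqrt{-28146 + \left(1 - 13794\right)} = \sqrt{-28146 - 13793} = \sqrt{-41939} = i \sqrt{41939}$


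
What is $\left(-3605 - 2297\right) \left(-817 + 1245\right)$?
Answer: $-2526056$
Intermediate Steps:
$\left(-3605 - 2297\right) \left(-817 + 1245\right) = \left(-5902\right) 428 = -2526056$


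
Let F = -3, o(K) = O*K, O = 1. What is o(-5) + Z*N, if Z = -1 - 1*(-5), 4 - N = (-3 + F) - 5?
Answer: 55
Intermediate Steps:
o(K) = K (o(K) = 1*K = K)
N = 15 (N = 4 - ((-3 - 3) - 5) = 4 - (-6 - 5) = 4 - 1*(-11) = 4 + 11 = 15)
Z = 4 (Z = -1 + 5 = 4)
o(-5) + Z*N = -5 + 4*15 = -5 + 60 = 55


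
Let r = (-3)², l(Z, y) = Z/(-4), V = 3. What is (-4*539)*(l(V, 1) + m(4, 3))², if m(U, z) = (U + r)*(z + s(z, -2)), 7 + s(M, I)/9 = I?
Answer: -8880284259/4 ≈ -2.2201e+9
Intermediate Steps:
l(Z, y) = -Z/4 (l(Z, y) = Z*(-¼) = -Z/4)
r = 9
s(M, I) = -63 + 9*I
m(U, z) = (-81 + z)*(9 + U) (m(U, z) = (U + 9)*(z + (-63 + 9*(-2))) = (9 + U)*(z + (-63 - 18)) = (9 + U)*(z - 81) = (9 + U)*(-81 + z) = (-81 + z)*(9 + U))
(-4*539)*(l(V, 1) + m(4, 3))² = (-4*539)*(-¼*3 + (-729 - 81*4 + 9*3 + 4*3))² = -2156*(-¾ + (-729 - 324 + 27 + 12))² = -2156*(-¾ - 1014)² = -2156*(-4059/4)² = -2156*16475481/16 = -8880284259/4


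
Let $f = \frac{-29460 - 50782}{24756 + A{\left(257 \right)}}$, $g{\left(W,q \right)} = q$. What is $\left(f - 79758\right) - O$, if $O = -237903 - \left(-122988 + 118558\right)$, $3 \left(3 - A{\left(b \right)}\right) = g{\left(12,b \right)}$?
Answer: $\frac{5688871787}{37010} \approx 1.5371 \cdot 10^{5}$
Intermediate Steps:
$A{\left(b \right)} = 3 - \frac{b}{3}$
$O = -233473$ ($O = -237903 - -4430 = -237903 + 4430 = -233473$)
$f = - \frac{120363}{37010}$ ($f = \frac{-29460 - 50782}{24756 + \left(3 - \frac{257}{3}\right)} = - \frac{80242}{24756 + \left(3 - \frac{257}{3}\right)} = - \frac{80242}{24756 - \frac{248}{3}} = - \frac{80242}{\frac{74020}{3}} = \left(-80242\right) \frac{3}{74020} = - \frac{120363}{37010} \approx -3.2522$)
$\left(f - 79758\right) - O = \left(- \frac{120363}{37010} - 79758\right) - -233473 = \left(- \frac{120363}{37010} - 79758\right) + 233473 = - \frac{2951963943}{37010} + 233473 = \frac{5688871787}{37010}$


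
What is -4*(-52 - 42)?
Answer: 376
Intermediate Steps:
-4*(-52 - 42) = -4*(-94) = 376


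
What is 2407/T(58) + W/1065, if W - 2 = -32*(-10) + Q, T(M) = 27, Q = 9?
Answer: 857464/9585 ≈ 89.459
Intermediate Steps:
W = 331 (W = 2 + (-32*(-10) + 9) = 2 + (320 + 9) = 2 + 329 = 331)
2407/T(58) + W/1065 = 2407/27 + 331/1065 = 857464/9585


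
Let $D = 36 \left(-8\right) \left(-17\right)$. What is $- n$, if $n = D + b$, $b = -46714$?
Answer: $41818$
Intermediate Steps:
$D = 4896$ ($D = \left(-288\right) \left(-17\right) = 4896$)
$n = -41818$ ($n = 4896 - 46714 = -41818$)
$- n = \left(-1\right) \left(-41818\right) = 41818$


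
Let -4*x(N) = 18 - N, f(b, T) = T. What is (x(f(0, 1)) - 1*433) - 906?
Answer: -5373/4 ≈ -1343.3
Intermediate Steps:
x(N) = -9/2 + N/4 (x(N) = -(18 - N)/4 = -9/2 + N/4)
(x(f(0, 1)) - 1*433) - 906 = ((-9/2 + (¼)*1) - 1*433) - 906 = ((-9/2 + ¼) - 433) - 906 = (-17/4 - 433) - 906 = -1749/4 - 906 = -5373/4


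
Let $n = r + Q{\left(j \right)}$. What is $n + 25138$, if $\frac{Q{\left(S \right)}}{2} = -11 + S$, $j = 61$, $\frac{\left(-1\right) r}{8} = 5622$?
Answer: $-19738$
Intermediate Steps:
$r = -44976$ ($r = \left(-8\right) 5622 = -44976$)
$Q{\left(S \right)} = -22 + 2 S$ ($Q{\left(S \right)} = 2 \left(-11 + S\right) = -22 + 2 S$)
$n = -44876$ ($n = -44976 + \left(-22 + 2 \cdot 61\right) = -44976 + \left(-22 + 122\right) = -44976 + 100 = -44876$)
$n + 25138 = -44876 + 25138 = -19738$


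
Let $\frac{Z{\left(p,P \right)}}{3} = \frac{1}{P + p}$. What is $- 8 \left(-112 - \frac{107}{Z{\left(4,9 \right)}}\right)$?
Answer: $\frac{13816}{3} \approx 4605.3$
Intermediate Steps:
$Z{\left(p,P \right)} = \frac{3}{P + p}$
$- 8 \left(-112 - \frac{107}{Z{\left(4,9 \right)}}\right) = - 8 \left(-112 - \frac{107}{3 \frac{1}{9 + 4}}\right) = - 8 \left(-112 - \frac{107}{3 \cdot \frac{1}{13}}\right) = - 8 \left(-112 - \frac{107}{\frac{3}{13}}\right) = - 8 \left(-112 - \frac{1391}{3}\right) = \left(-8\right) \left(- \frac{1727}{3}\right) = \frac{13816}{3}$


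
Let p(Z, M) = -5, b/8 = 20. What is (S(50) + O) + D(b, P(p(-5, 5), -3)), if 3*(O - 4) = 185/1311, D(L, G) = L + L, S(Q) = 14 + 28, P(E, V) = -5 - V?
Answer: 1439663/3933 ≈ 366.05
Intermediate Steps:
b = 160 (b = 8*20 = 160)
S(Q) = 42
D(L, G) = 2*L
O = 15917/3933 (O = 4 + (185/1311)/3 = 4 + (185*(1/1311))/3 = 4 + (1/3)*(185/1311) = 4 + 185/3933 = 15917/3933 ≈ 4.0470)
(S(50) + O) + D(b, P(p(-5, 5), -3)) = (42 + 15917/3933) + 2*160 = 181103/3933 + 320 = 1439663/3933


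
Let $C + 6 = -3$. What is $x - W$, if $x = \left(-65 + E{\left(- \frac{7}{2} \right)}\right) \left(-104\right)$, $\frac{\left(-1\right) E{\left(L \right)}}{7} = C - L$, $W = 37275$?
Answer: $-34519$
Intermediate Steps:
$C = -9$ ($C = -6 - 3 = -9$)
$E{\left(L \right)} = 63 + 7 L$ ($E{\left(L \right)} = - 7 \left(-9 - L\right) = 63 + 7 L$)
$x = 2756$ ($x = \left(-65 + \left(63 + 7 \left(- \frac{7}{2}\right)\right)\right) \left(-104\right) = \left(-65 + \left(63 - \frac{49}{2}\right)\right) \left(-104\right) = \left(-65 + \frac{77}{2}\right) \left(-104\right) = \left(- \frac{53}{2}\right) \left(-104\right) = 2756$)
$x - W = 2756 - 37275 = -34519$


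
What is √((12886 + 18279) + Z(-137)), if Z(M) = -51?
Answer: √31114 ≈ 176.39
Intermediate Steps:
√((12886 + 18279) + Z(-137)) = √((12886 + 18279) - 51) = √(31165 - 51) = √31114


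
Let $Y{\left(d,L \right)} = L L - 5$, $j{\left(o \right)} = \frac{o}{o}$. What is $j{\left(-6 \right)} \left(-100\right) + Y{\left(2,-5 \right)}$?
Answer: $-80$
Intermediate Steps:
$j{\left(o \right)} = 1$
$Y{\left(d,L \right)} = -5 + L^{2}$ ($Y{\left(d,L \right)} = L^{2} - 5 = -5 + L^{2}$)
$j{\left(-6 \right)} \left(-100\right) + Y{\left(2,-5 \right)} = 1 \left(-100\right) - \left(5 - \left(-5\right)^{2}\right) = -100 + \left(-5 + 25\right) = -100 + 20 = -80$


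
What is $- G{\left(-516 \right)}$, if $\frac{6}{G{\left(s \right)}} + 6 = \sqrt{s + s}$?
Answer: $\frac{3}{89} + \frac{i \sqrt{258}}{89} \approx 0.033708 + 0.18048 i$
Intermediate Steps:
$G{\left(s \right)} = \frac{6}{-6 + \sqrt{2} \sqrt{s}}$ ($G{\left(s \right)} = \frac{6}{-6 + \sqrt{s + s}} = \frac{6}{-6 + \sqrt{2 s}} = \frac{6}{-6 + \sqrt{2} \sqrt{s}}$)
$- G{\left(-516 \right)} = - \frac{6}{-6 + \sqrt{2} \sqrt{-516}} = - \frac{6}{-6 + \sqrt{2} \cdot 2 i \sqrt{129}} = - \frac{6}{-6 + 2 i \sqrt{258}}$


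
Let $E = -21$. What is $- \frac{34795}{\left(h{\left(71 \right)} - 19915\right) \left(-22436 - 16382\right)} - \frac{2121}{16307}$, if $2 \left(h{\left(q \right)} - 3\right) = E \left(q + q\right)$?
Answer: $- \frac{1762740130199}{13548208711778} \approx -0.13011$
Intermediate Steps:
$h{\left(q \right)} = 3 - 21 q$ ($h{\left(q \right)} = 3 + \frac{\left(-21\right) \left(q + q\right)}{2} = 3 + \frac{\left(-21\right) 2 q}{2} = 3 + \frac{\left(-42\right) q}{2} = 3 - 21 q$)
$- \frac{34795}{\left(h{\left(71 \right)} - 19915\right) \left(-22436 - 16382\right)} - \frac{2121}{16307} = - \frac{34795}{\left(\left(3 - 1491\right) - 19915\right) \left(-22436 - 16382\right)} - \frac{2121}{16307} = - \frac{34795}{\left(\left(3 - 1491\right) - 19915\right) \left(-38818\right)} - \frac{2121}{16307} = - \frac{34795}{\left(-1488 - 19915\right) \left(-38818\right)} - \frac{2121}{16307} = - \frac{34795}{\left(-21403\right) \left(-38818\right)} - \frac{2121}{16307} = - \frac{34795}{830821654} - \frac{2121}{16307} = - \frac{1762740130199}{13548208711778}$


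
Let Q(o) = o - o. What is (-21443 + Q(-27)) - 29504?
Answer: -50947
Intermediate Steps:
Q(o) = 0
(-21443 + Q(-27)) - 29504 = (-21443 + 0) - 29504 = -21443 - 29504 = -50947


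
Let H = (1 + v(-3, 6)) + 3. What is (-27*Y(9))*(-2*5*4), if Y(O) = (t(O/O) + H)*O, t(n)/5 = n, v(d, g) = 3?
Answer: 116640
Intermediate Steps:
t(n) = 5*n
H = 7 (H = (1 + 3) + 3 = 4 + 3 = 7)
Y(O) = 12*O (Y(O) = (5*(O/O) + 7)*O = (5*1 + 7)*O = (5 + 7)*O = 12*O)
(-27*Y(9))*(-2*5*4) = (-324*9)*(-2*5*4) = (-27*108)*(-10*4) = -2916*(-40) = 116640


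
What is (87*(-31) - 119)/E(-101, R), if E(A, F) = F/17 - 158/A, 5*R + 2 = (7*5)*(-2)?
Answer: -12087680/3079 ≈ -3925.8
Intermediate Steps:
R = -72/5 (R = -2/5 + ((7*5)*(-2))/5 = -2/5 + (35*(-2))/5 = -2/5 + (1/5)*(-70) = -2/5 - 14 = -72/5 ≈ -14.400)
E(A, F) = -158/A + F/17 (E(A, F) = F*(1/17) - 158/A = F/17 - 158/A = -158/A + F/17)
(87*(-31) - 119)/E(-101, R) = (87*(-31) - 119)/(-158/(-101) + (1/17)*(-72/5)) = (-2697 - 119)/(-158*(-1/101) - 72/85) = -2816/(158/101 - 72/85) = -2816/6158/8585 = -2816*8585/6158 = -12087680/3079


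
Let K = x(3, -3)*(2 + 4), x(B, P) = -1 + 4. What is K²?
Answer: 324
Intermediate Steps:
x(B, P) = 3
K = 18 (K = 3*(2 + 4) = 3*6 = 18)
K² = 18² = 324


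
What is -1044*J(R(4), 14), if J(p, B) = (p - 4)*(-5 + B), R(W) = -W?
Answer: 75168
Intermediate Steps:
J(p, B) = (-5 + B)*(-4 + p) (J(p, B) = (-4 + p)*(-5 + B) = (-5 + B)*(-4 + p))
-1044*J(R(4), 14) = -1044*(20 - (-5)*4 - 4*14 + 14*(-1*4)) = -1044*(20 - 5*(-4) - 56 + 14*(-4)) = -1044*(20 + 20 - 56 - 56) = -1044*(-72) = 75168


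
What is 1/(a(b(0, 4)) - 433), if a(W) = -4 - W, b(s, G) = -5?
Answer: -1/432 ≈ -0.0023148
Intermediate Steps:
1/(a(b(0, 4)) - 433) = 1/((-4 - 1*(-5)) - 433) = 1/((-4 + 5) - 433) = 1/(1 - 433) = 1/(-432) = -1/432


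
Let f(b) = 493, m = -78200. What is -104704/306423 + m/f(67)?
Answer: -1412582216/8886267 ≈ -158.96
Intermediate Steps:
-104704/306423 + m/f(67) = -104704/306423 - 78200/493 = -104704*1/306423 - 78200*1/493 = -104704/306423 - 4600/29 = -1412582216/8886267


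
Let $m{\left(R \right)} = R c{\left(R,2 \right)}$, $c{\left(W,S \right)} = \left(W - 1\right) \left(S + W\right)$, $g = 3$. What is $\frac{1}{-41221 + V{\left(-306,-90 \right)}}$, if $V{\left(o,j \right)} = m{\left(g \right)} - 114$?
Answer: $- \frac{1}{41305} \approx -2.421 \cdot 10^{-5}$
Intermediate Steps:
$c{\left(W,S \right)} = \left(-1 + W\right) \left(S + W\right)$
$m{\left(R \right)} = R \left(-2 + R + R^{2}\right)$ ($m{\left(R \right)} = R \left(R^{2} - 2 - R + 2 R\right) = R \left(-2 + R + R^{2}\right)$)
$V{\left(o,j \right)} = -84$ ($V{\left(o,j \right)} = 3 \left(-2 + 3 + 3^{2}\right) - 114 = 3 \left(-2 + 3 + 9\right) - 114 = 3 \cdot 10 - 114 = 30 - 114 = -84$)
$\frac{1}{-41221 + V{\left(-306,-90 \right)}} = \frac{1}{-41221 - 84} = \frac{1}{-41305} = - \frac{1}{41305}$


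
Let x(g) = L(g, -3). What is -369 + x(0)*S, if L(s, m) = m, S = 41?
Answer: -492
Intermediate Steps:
x(g) = -3
-369 + x(0)*S = -369 - 3*41 = -369 - 123 = -492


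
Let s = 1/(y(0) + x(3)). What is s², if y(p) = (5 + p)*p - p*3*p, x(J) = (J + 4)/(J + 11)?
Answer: 4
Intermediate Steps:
x(J) = (4 + J)/(11 + J)
y(p) = -3*p² + p*(5 + p) (y(p) = p*(5 + p) - 3*p*p = p*(5 + p) - 3*p² = -3*p² + p*(5 + p))
s = 2 (s = 1/(0*(5 - 2*0) + (4 + 3)/(11 + 3)) = 1/(0*(5 + 0) + 7/14) = 1/(0*5 + (1/14)*7) = 1/(0 + ½) = 1/(½) = 2)
s² = 2² = 4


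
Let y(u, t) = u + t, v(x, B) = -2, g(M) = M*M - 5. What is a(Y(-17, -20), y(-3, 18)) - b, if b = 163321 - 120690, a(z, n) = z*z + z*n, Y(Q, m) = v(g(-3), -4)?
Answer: -42657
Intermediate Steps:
g(M) = -5 + M**2 (g(M) = M**2 - 5 = -5 + M**2)
y(u, t) = t + u
Y(Q, m) = -2
a(z, n) = z**2 + n*z
b = 42631
a(Y(-17, -20), y(-3, 18)) - b = -2*((18 - 3) - 2) - 1*42631 = -2*(15 - 2) - 42631 = -2*13 - 42631 = -26 - 42631 = -42657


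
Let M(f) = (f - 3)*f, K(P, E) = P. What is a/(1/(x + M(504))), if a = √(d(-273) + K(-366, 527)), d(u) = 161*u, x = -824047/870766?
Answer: 219871074017*I*√44319/870766 ≈ 5.3157e+7*I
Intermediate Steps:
M(f) = f*(-3 + f) (M(f) = (-3 + f)*f = f*(-3 + f))
x = -824047/870766 (x = -824047*1/870766 = -824047/870766 ≈ -0.94635)
a = I*√44319 (a = √(161*(-273) - 366) = √(-43953 - 366) = √(-44319) = I*√44319 ≈ 210.52*I)
a/(1/(x + M(504))) = (I*√44319)/(1/(-824047/870766 + 504*(-3 + 504))) = (I*√44319)/(1/(-824047/870766 + 504*501)) = (I*√44319)/(1/(-824047/870766 + 252504)) = (I*√44319)/(1/(219871074017/870766)) = (I*√44319)/(870766/219871074017) = (I*√44319)*(219871074017/870766) = 219871074017*I*√44319/870766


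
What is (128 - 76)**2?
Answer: 2704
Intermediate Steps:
(128 - 76)**2 = 52**2 = 2704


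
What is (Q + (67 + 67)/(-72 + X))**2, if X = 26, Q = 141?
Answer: 10086976/529 ≈ 19068.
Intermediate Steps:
(Q + (67 + 67)/(-72 + X))**2 = (141 + (67 + 67)/(-72 + 26))**2 = (141 + 134/(-46))**2 = (141 + 134*(-1/46))**2 = (141 - 67/23)**2 = (3176/23)**2 = 10086976/529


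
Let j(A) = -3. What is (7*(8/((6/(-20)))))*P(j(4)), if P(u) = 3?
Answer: -560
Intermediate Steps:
(7*(8/((6/(-20)))))*P(j(4)) = (7*(8/((6/(-20)))))*3 = (7*(8/((6*(-1/20)))))*3 = (7*(8/(-3/10)))*3 = (7*(8*(-10/3)))*3 = (7*(-80/3))*3 = -560/3*3 = -560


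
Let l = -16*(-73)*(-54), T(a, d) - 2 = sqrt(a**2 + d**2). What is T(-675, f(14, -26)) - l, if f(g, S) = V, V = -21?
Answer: 63074 + 3*sqrt(50674) ≈ 63749.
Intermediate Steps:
f(g, S) = -21
T(a, d) = 2 + sqrt(a**2 + d**2)
l = -63072 (l = 1168*(-54) = -63072)
T(-675, f(14, -26)) - l = (2 + sqrt((-675)**2 + (-21)**2)) - 1*(-63072) = (2 + sqrt(455625 + 441)) + 63072 = (2 + sqrt(456066)) + 63072 = (2 + 3*sqrt(50674)) + 63072 = 63074 + 3*sqrt(50674)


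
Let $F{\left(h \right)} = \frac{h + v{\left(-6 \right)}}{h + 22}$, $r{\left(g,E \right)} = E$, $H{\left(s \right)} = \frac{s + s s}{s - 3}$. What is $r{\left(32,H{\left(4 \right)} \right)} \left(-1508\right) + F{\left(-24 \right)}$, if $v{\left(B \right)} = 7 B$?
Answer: $-30127$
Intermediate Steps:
$H{\left(s \right)} = \frac{s + s^{2}}{-3 + s}$
$F{\left(h \right)} = \frac{-42 + h}{22 + h}$ ($F{\left(h \right)} = \frac{h + 7 \left(-6\right)}{h + 22} = \frac{h - 42}{22 + h} = \frac{-42 + h}{22 + h}$)
$r{\left(32,H{\left(4 \right)} \right)} \left(-1508\right) + F{\left(-24 \right)} = \frac{4 \left(1 + 4\right)}{-3 + 4} \left(-1508\right) + \frac{-42 - 24}{22 - 24} = 4 \cdot 1^{-1} \cdot 5 \left(-1508\right) + \frac{1}{-2} \left(-66\right) = 4 \cdot 1 \cdot 5 \left(-1508\right) - -33 = 20 \left(-1508\right) + 33 = -30160 + 33 = -30127$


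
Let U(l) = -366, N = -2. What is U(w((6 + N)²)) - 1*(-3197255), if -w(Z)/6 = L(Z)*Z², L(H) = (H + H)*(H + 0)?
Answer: 3196889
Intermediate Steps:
L(H) = 2*H² (L(H) = (2*H)*H = 2*H²)
w(Z) = -12*Z⁴ (w(Z) = -6*2*Z²*Z² = -12*Z⁴)
U(w((6 + N)²)) - 1*(-3197255) = -366 - 1*(-3197255) = -366 + 3197255 = 3196889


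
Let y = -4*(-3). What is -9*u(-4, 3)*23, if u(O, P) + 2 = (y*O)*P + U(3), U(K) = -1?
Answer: 30429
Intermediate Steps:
y = 12
u(O, P) = -3 + 12*O*P (u(O, P) = -2 + ((12*O)*P - 1) = -2 + (12*O*P - 1) = -2 + (-1 + 12*O*P) = -3 + 12*O*P)
-9*u(-4, 3)*23 = -9*(-3 + 12*(-4)*3)*23 = -9*(-3 - 144)*23 = -9*(-147)*23 = 1323*23 = 30429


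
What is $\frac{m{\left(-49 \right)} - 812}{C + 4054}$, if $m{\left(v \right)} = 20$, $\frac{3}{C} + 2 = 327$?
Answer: $- \frac{257400}{1317553} \approx -0.19536$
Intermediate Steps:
$C = \frac{3}{325}$ ($C = \frac{3}{-2 + 327} = \frac{3}{325} \approx 0.0092308$)
$\frac{m{\left(-49 \right)} - 812}{C + 4054} = \frac{20 - 812}{\frac{3}{325} + 4054} = - \frac{792}{\frac{1317553}{325}} = \left(-792\right) \frac{325}{1317553} = - \frac{257400}{1317553}$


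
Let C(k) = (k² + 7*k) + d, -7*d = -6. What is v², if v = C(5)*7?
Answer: 181476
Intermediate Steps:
d = 6/7 (d = -⅐*(-6) = 6/7 ≈ 0.85714)
C(k) = 6/7 + k² + 7*k (C(k) = (k² + 7*k) + 6/7 = 6/7 + k² + 7*k)
v = 426 (v = (6/7 + 5² + 7*5)*7 = (6/7 + 25 + 35)*7 = (426/7)*7 = 426)
v² = 426² = 181476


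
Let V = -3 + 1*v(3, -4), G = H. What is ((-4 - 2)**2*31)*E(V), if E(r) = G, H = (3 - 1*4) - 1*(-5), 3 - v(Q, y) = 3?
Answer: 4464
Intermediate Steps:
v(Q, y) = 0 (v(Q, y) = 3 - 1*3 = 3 - 3 = 0)
H = 4 (H = (3 - 4) + 5 = -1 + 5 = 4)
G = 4
V = -3 (V = -3 + 1*0 = -3 + 0 = -3)
E(r) = 4
((-4 - 2)**2*31)*E(V) = ((-4 - 2)**2*31)*4 = ((-6)**2*31)*4 = (36*31)*4 = 1116*4 = 4464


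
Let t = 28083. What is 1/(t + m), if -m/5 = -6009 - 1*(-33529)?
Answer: -1/109517 ≈ -9.1310e-6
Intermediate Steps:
m = -137600 (m = -5*(-6009 - 1*(-33529)) = -5*(-6009 + 33529) = -5*27520 = -137600)
1/(t + m) = 1/(28083 - 137600) = 1/(-109517) = -1/109517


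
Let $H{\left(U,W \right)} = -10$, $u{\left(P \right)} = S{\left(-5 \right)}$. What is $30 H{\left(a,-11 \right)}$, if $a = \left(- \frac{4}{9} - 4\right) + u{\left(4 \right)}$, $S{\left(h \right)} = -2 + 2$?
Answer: $-300$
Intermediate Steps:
$S{\left(h \right)} = 0$
$u{\left(P \right)} = 0$
$a = - \frac{40}{9}$ ($a = \left(- \frac{4}{9} - 4\right) + 0 = - \frac{40}{9} + 0 = - \frac{40}{9} \approx -4.4444$)
$30 H{\left(a,-11 \right)} = 30 \left(-10\right) = -300$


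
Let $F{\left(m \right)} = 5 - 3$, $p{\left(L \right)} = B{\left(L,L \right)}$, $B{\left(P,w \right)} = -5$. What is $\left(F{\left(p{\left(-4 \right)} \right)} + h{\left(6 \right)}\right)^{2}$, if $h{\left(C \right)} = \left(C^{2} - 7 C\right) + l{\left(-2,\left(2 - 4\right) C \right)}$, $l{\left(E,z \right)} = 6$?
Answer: $4$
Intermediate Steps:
$p{\left(L \right)} = -5$
$F{\left(m \right)} = 2$
$h{\left(C \right)} = 6 + C^{2} - 7 C$ ($h{\left(C \right)} = \left(C^{2} - 7 C\right) + 6 = 6 + C^{2} - 7 C$)
$\left(F{\left(p{\left(-4 \right)} \right)} + h{\left(6 \right)}\right)^{2} = \left(2 + \left(6 + 6^{2} - 42\right)\right)^{2} = \left(2 + \left(6 + 36 - 42\right)\right)^{2} = \left(2 + 0\right)^{2} = 2^{2} = 4$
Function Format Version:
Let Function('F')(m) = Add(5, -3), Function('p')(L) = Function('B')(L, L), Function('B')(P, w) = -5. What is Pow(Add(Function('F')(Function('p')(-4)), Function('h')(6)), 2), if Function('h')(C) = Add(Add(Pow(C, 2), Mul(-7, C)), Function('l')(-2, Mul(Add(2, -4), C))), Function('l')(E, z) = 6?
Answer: 4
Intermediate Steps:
Function('p')(L) = -5
Function('F')(m) = 2
Function('h')(C) = Add(6, Pow(C, 2), Mul(-7, C)) (Function('h')(C) = Add(Add(Pow(C, 2), Mul(-7, C)), 6) = Add(6, Pow(C, 2), Mul(-7, C)))
Pow(Add(Function('F')(Function('p')(-4)), Function('h')(6)), 2) = Pow(Add(2, Add(6, Pow(6, 2), Mul(-7, 6))), 2) = Pow(Add(2, Add(6, 36, -42)), 2) = Pow(Add(2, 0), 2) = Pow(2, 2) = 4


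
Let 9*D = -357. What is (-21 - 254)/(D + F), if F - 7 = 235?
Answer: -825/607 ≈ -1.3591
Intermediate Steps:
F = 242 (F = 7 + 235 = 242)
D = -119/3 (D = (1/9)*(-357) = -119/3 ≈ -39.667)
(-21 - 254)/(D + F) = (-21 - 254)/(-119/3 + 242) = -275/607/3 = -275*3/607 = -825/607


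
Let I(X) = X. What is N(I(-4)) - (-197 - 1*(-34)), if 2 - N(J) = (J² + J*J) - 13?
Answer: 146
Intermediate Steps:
N(J) = 15 - 2*J² (N(J) = 2 - ((J² + J*J) - 13) = 2 - ((J² + J²) - 13) = 2 - (2*J² - 13) = 2 - (-13 + 2*J²) = 2 + (13 - 2*J²) = 15 - 2*J²)
N(I(-4)) - (-197 - 1*(-34)) = (15 - 2*(-4)²) - (-197 - 1*(-34)) = (15 - 2*16) - (-197 + 34) = (15 - 32) - 1*(-163) = -17 + 163 = 146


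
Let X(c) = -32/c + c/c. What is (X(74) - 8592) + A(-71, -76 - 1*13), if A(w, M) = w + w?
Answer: -323137/37 ≈ -8733.4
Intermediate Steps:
X(c) = 1 - 32/c (X(c) = -32/c + 1 = 1 - 32/c)
A(w, M) = 2*w
(X(74) - 8592) + A(-71, -76 - 1*13) = ((-32 + 74)/74 - 8592) + 2*(-71) = ((1/74)*42 - 8592) - 142 = (21/37 - 8592) - 142 = -317883/37 - 142 = -323137/37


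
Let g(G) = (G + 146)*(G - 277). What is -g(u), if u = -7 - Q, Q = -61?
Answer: 44600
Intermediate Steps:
u = 54 (u = -7 - 1*(-61) = -7 + 61 = 54)
g(G) = (-277 + G)*(146 + G) (g(G) = (146 + G)*(-277 + G) = (-277 + G)*(146 + G))
-g(u) = -(-40442 + 54² - 131*54) = -(-40442 + 2916 - 7074) = -1*(-44600) = 44600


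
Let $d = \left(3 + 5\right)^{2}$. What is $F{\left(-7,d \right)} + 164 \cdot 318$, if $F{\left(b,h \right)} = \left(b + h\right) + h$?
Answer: $52273$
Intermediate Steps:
$d = 64$ ($d = 8^{2} = 64$)
$F{\left(b,h \right)} = b + 2 h$
$F{\left(-7,d \right)} + 164 \cdot 318 = \left(-7 + 2 \cdot 64\right) + 164 \cdot 318 = \left(-7 + 128\right) + 52152 = 121 + 52152 = 52273$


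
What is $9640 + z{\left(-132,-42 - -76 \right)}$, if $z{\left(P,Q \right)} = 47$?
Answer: $9687$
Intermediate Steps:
$9640 + z{\left(-132,-42 - -76 \right)} = 9640 + 47 = 9687$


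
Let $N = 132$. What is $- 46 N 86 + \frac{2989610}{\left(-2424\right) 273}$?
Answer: $- \frac{13290945769}{25452} \approx -5.222 \cdot 10^{5}$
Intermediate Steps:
$- 46 N 86 + \frac{2989610}{\left(-2424\right) 273} = \left(-46\right) 132 \cdot 86 + \frac{2989610}{\left(-2424\right) 273} = \left(-6072\right) 86 + \frac{2989610}{-661752} = -522192 + 2989610 \left(- \frac{1}{661752}\right) = -522192 - \frac{114985}{25452} = - \frac{13290945769}{25452}$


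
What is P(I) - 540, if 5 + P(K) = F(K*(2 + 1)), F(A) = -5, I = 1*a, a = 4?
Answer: -550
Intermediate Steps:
I = 4 (I = 1*4 = 4)
P(K) = -10 (P(K) = -5 - 5 = -10)
P(I) - 540 = -10 - 540 = -550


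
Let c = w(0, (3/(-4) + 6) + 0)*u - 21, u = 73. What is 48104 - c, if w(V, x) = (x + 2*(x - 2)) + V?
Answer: 189069/4 ≈ 47267.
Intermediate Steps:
w(V, x) = -4 + V + 3*x (w(V, x) = (x + 2*(-2 + x)) + V = (x + (-4 + 2*x)) + V = (-4 + 3*x) + V = -4 + V + 3*x)
c = 3347/4 (c = (-4 + 0 + 3*((3/(-4) + 6) + 0))*73 - 21 = (-4 + 0 + 3*((3*(-1/4) + 6) + 0))*73 - 21 = (-4 + 0 + 3*((-3/4 + 6) + 0))*73 - 21 = (-4 + 0 + 3*(21/4 + 0))*73 - 21 = (-4 + 0 + 3*(21/4))*73 - 21 = (-4 + 0 + 63/4)*73 - 21 = (47/4)*73 - 21 = 3431/4 - 21 = 3347/4 ≈ 836.75)
48104 - c = 48104 - 1*3347/4 = 48104 - 3347/4 = 189069/4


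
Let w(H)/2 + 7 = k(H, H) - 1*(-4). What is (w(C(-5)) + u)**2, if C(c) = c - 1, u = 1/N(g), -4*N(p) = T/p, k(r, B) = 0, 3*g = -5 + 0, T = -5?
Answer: 484/9 ≈ 53.778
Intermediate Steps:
g = -5/3 (g = (-5 + 0)/3 = (1/3)*(-5) = -5/3 ≈ -1.6667)
N(p) = 5/(4*p) (N(p) = -(-5)/(4*p) = 5/(4*p))
u = -4/3 (u = 1/(5/(4*(-5/3))) = 1/((5/4)*(-3/5)) = 1/(-3/4) = -4/3 ≈ -1.3333)
C(c) = -1 + c
w(H) = -6 (w(H) = -14 + 2*(0 - 1*(-4)) = -14 + 2*(0 + 4) = -14 + 2*4 = -14 + 8 = -6)
(w(C(-5)) + u)**2 = (-6 - 4/3)**2 = (-22/3)**2 = 484/9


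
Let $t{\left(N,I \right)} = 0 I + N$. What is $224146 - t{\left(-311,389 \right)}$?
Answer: $224457$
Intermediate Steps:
$t{\left(N,I \right)} = N$ ($t{\left(N,I \right)} = 0 + N = N$)
$224146 - t{\left(-311,389 \right)} = 224146 - -311 = 224146 + 311 = 224457$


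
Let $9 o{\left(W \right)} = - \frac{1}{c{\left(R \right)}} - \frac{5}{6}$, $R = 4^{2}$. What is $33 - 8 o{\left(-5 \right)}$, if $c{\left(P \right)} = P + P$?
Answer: $\frac{3647}{108} \approx 33.768$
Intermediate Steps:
$R = 16$
$c{\left(P \right)} = 2 P$
$o{\left(W \right)} = - \frac{83}{864}$ ($o{\left(W \right)} = \frac{- \frac{1}{2 \cdot 16} - \frac{5}{6}}{9} = \frac{- \frac{1}{32} - \frac{5}{6}}{9} = \frac{1}{9} \left(- \frac{83}{96}\right) = - \frac{83}{864}$)
$33 - 8 o{\left(-5 \right)} = 33 - - \frac{83}{108} = 33 + \frac{83}{108} = \frac{3647}{108}$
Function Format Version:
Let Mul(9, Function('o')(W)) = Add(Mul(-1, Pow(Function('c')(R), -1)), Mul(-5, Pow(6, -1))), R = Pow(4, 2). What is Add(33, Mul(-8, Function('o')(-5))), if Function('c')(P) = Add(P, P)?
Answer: Rational(3647, 108) ≈ 33.768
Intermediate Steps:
R = 16
Function('c')(P) = Mul(2, P)
Function('o')(W) = Rational(-83, 864) (Function('o')(W) = Mul(Rational(1, 9), Add(Mul(-1, Pow(Mul(2, 16), -1)), Mul(-5, Pow(6, -1)))) = Mul(Rational(1, 9), Add(Mul(-1, Pow(32, -1)), Mul(-5, Rational(1, 6)))) = Mul(Rational(1, 9), Add(Mul(-1, Rational(1, 32)), Rational(-5, 6))) = Mul(Rational(1, 9), Add(Rational(-1, 32), Rational(-5, 6))) = Mul(Rational(1, 9), Rational(-83, 96)) = Rational(-83, 864))
Add(33, Mul(-8, Function('o')(-5))) = Add(33, Mul(-8, Rational(-83, 864))) = Add(33, Rational(83, 108)) = Rational(3647, 108)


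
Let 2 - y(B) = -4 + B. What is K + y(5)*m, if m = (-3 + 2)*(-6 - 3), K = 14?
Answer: 23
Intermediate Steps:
m = 9 (m = -1*(-9) = 9)
y(B) = 6 - B (y(B) = 2 - (-4 + B) = 2 + (4 - B) = 6 - B)
K + y(5)*m = 14 + (6 - 1*5)*9 = 14 + (6 - 5)*9 = 14 + 1*9 = 14 + 9 = 23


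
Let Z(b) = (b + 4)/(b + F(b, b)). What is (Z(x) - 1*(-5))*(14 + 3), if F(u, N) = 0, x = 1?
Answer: 170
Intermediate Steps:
Z(b) = (4 + b)/b (Z(b) = (b + 4)/(b + 0) = (4 + b)/b)
(Z(x) - 1*(-5))*(14 + 3) = ((4 + 1)/1 - 1*(-5))*(14 + 3) = (1*5 + 5)*17 = (5 + 5)*17 = 10*17 = 170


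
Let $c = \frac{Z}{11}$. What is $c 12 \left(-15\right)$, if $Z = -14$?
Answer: $\frac{2520}{11} \approx 229.09$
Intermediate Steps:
$c = - \frac{14}{11} \approx -1.2727$
$c 12 \left(-15\right) = \left(- \frac{14}{11}\right) 12 \left(-15\right) = \left(- \frac{168}{11}\right) \left(-15\right) = \frac{2520}{11}$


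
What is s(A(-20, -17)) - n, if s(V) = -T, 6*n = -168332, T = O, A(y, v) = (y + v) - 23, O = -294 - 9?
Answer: 85075/3 ≈ 28358.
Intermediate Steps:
O = -303
A(y, v) = -23 + v + y (A(y, v) = (v + y) - 23 = -23 + v + y)
T = -303
n = -84166/3 (n = (⅙)*(-168332) = -84166/3 ≈ -28055.)
s(V) = 303 (s(V) = -1*(-303) = 303)
s(A(-20, -17)) - n = 303 - 1*(-84166/3) = 303 + 84166/3 = 85075/3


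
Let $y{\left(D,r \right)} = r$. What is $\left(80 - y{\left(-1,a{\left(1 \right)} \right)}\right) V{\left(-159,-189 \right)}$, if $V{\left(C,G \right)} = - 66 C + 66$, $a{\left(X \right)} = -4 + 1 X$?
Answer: $876480$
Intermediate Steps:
$a{\left(X \right)} = -4 + X$
$V{\left(C,G \right)} = 66 - 66 C$
$\left(80 - y{\left(-1,a{\left(1 \right)} \right)}\right) V{\left(-159,-189 \right)} = \left(80 - \left(-4 + 1\right)\right) \left(66 - -10494\right) = \left(80 - -3\right) \left(66 + 10494\right) = \left(80 + 3\right) 10560 = 83 \cdot 10560 = 876480$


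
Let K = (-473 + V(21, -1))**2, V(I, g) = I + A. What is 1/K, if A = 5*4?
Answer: 1/186624 ≈ 5.3584e-6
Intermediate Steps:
A = 20
V(I, g) = 20 + I (V(I, g) = I + 20 = 20 + I)
K = 186624 (K = (-473 + (20 + 21))**2 = (-473 + 41)**2 = (-432)**2 = 186624)
1/K = 1/186624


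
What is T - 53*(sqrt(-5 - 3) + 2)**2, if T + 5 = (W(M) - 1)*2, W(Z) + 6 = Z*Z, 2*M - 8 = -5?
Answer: 395/2 - 424*I*sqrt(2) ≈ 197.5 - 599.63*I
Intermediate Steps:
M = 3/2 (M = 4 + (1/2)*(-5) = 4 - 5/2 = 3/2 ≈ 1.5000)
W(Z) = -6 + Z**2 (W(Z) = -6 + Z*Z = -6 + Z**2)
T = -29/2 (T = -5 + ((-6 + (3/2)**2) - 1)*2 = -5 + ((-6 + 9/4) - 1)*2 = -5 + (-15/4 - 1)*2 = -5 - 19/4*2 = -5 - 19/2 = -29/2 ≈ -14.500)
T - 53*(sqrt(-5 - 3) + 2)**2 = -29/2 - 53*(sqrt(-5 - 3) + 2)**2 = -29/2 - 53*(sqrt(-8) + 2)**2 = -29/2 - 53*(2*I*sqrt(2) + 2)**2 = -29/2 - 53*(2 + 2*I*sqrt(2))**2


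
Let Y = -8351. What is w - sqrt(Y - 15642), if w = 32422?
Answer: 32422 - I*sqrt(23993) ≈ 32422.0 - 154.9*I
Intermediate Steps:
w - sqrt(Y - 15642) = 32422 - sqrt(-8351 - 15642) = 32422 - sqrt(-23993) = 32422 - I*sqrt(23993)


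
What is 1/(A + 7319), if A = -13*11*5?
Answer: 1/6604 ≈ 0.00015142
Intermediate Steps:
A = -715 (A = -143*5 = -715)
1/(A + 7319) = 1/(-715 + 7319) = 1/6604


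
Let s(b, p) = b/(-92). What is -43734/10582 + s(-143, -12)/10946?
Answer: -45779651/11077352 ≈ -4.1327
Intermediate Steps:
s(b, p) = -b/92 (s(b, p) = b*(-1/92) = -b/92)
-43734/10582 + s(-143, -12)/10946 = -43734/10582 - 1/92*(-143)/10946 = -43734*1/10582 + (143/92)*(1/10946) = -591/143 + 11/77464 = -45779651/11077352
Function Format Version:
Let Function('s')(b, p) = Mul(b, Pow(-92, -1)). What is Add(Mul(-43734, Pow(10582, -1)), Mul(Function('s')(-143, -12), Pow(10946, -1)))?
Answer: Rational(-45779651, 11077352) ≈ -4.1327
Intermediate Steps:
Function('s')(b, p) = Mul(Rational(-1, 92), b) (Function('s')(b, p) = Mul(b, Rational(-1, 92)) = Mul(Rational(-1, 92), b))
Add(Mul(-43734, Pow(10582, -1)), Mul(Function('s')(-143, -12), Pow(10946, -1))) = Add(Mul(-43734, Pow(10582, -1)), Mul(Mul(Rational(-1, 92), -143), Pow(10946, -1))) = Add(Mul(-43734, Rational(1, 10582)), Mul(Rational(143, 92), Rational(1, 10946))) = Add(Rational(-591, 143), Rational(11, 77464)) = Rational(-45779651, 11077352)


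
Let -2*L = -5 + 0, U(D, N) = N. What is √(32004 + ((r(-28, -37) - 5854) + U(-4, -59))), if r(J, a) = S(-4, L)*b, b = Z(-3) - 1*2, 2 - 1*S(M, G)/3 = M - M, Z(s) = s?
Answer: √26061 ≈ 161.43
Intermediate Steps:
L = 5/2 (L = -(-5 + 0)/2 = -½*(-5) = 5/2 ≈ 2.5000)
S(M, G) = 6 (S(M, G) = 6 - 3*(M - M) = 6 - 3*0 = 6 + 0 = 6)
b = -5 (b = -3 - 1*2 = -3 - 2 = -5)
r(J, a) = -30 (r(J, a) = 6*(-5) = -30)
√(32004 + ((r(-28, -37) - 5854) + U(-4, -59))) = √(32004 + ((-30 - 5854) - 59)) = √(32004 + (-5884 - 59)) = √(32004 - 5943) = √26061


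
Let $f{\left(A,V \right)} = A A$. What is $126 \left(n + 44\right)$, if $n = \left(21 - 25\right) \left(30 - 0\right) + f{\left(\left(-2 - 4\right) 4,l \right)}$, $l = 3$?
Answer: $63000$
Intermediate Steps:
$f{\left(A,V \right)} = A^{2}$
$n = 456$ ($n = \left(21 - 25\right) \left(30 - 0\right) + \left(\left(-2 - 4\right) 4\right)^{2} = - 4 \left(30 + \left(-5 + 5\right)\right) + \left(\left(-6\right) 4\right)^{2} = - 4 \left(30 + 0\right) + \left(-24\right)^{2} = \left(-4\right) 30 + 576 = -120 + 576 = 456$)
$126 \left(n + 44\right) = 126 \left(456 + 44\right) = 126 \cdot 500 = 63000$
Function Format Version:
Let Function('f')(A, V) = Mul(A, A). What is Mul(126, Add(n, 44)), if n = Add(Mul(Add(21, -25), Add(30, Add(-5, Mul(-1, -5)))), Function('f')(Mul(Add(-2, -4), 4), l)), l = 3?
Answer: 63000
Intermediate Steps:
Function('f')(A, V) = Pow(A, 2)
n = 456 (n = Add(Mul(Add(21, -25), Add(30, Add(-5, Mul(-1, -5)))), Pow(Mul(Add(-2, -4), 4), 2)) = Add(Mul(-4, Add(30, Add(-5, 5))), Pow(Mul(-6, 4), 2)) = Add(Mul(-4, Add(30, 0)), Pow(-24, 2)) = Add(Mul(-4, 30), 576) = Add(-120, 576) = 456)
Mul(126, Add(n, 44)) = Mul(126, Add(456, 44)) = Mul(126, 500) = 63000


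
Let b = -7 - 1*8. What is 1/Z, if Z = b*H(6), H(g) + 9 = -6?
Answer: 1/225 ≈ 0.0044444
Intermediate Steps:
b = -15 (b = -7 - 8 = -15)
H(g) = -15 (H(g) = -9 - 6 = -15)
Z = 225 (Z = -15*(-15) = 225)
1/Z = 1/225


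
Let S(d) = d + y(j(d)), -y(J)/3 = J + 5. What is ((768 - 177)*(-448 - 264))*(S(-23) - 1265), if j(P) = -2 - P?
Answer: 574801872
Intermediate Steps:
y(J) = -15 - 3*J (y(J) = -3*(J + 5) = -3*(5 + J) = -15 - 3*J)
S(d) = -9 + 4*d (S(d) = d + (-15 - 3*(-2 - d)) = d + (-15 + (6 + 3*d)) = d + (-9 + 3*d) = -9 + 4*d)
((768 - 177)*(-448 - 264))*(S(-23) - 1265) = ((768 - 177)*(-448 - 264))*((-9 + 4*(-23)) - 1265) = (591*(-712))*((-9 - 92) - 1265) = -420792*(-101 - 1265) = -420792*(-1366) = 574801872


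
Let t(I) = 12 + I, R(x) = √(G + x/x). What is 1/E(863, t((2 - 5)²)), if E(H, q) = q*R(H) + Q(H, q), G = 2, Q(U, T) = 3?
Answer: -1/438 + 7*√3/438 ≈ 0.025398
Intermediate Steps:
R(x) = √3 (R(x) = √(2 + x/x) = √(2 + 1) = √3)
E(H, q) = 3 + q*√3 (E(H, q) = q*√3 + 3 = 3 + q*√3)
1/E(863, t((2 - 5)²)) = 1/(3 + (12 + (2 - 5)²)*√3) = 1/(3 + (12 + (-3)²)*√3) = 1/(3 + (12 + 9)*√3) = 1/(3 + 21*√3)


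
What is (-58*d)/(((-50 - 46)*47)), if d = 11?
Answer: 319/2256 ≈ 0.14140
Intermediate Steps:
(-58*d)/(((-50 - 46)*47)) = (-58*11)/(((-50 - 46)*47)) = -638/((-96*47)) = -638/(-4512) = -638*(-1/4512) = 319/2256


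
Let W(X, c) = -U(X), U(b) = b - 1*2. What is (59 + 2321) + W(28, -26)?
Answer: 2354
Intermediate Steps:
U(b) = -2 + b (U(b) = b - 2 = -2 + b)
W(X, c) = 2 - X (W(X, c) = -(-2 + X) = 2 - X)
(59 + 2321) + W(28, -26) = (59 + 2321) + (2 - 1*28) = 2380 + (2 - 28) = 2380 - 26 = 2354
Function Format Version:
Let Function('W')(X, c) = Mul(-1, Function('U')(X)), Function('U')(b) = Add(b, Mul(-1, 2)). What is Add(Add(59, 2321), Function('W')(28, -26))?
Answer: 2354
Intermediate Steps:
Function('U')(b) = Add(-2, b) (Function('U')(b) = Add(b, -2) = Add(-2, b))
Function('W')(X, c) = Add(2, Mul(-1, X)) (Function('W')(X, c) = Mul(-1, Add(-2, X)) = Add(2, Mul(-1, X)))
Add(Add(59, 2321), Function('W')(28, -26)) = Add(Add(59, 2321), Add(2, Mul(-1, 28))) = Add(2380, Add(2, -28)) = Add(2380, -26) = 2354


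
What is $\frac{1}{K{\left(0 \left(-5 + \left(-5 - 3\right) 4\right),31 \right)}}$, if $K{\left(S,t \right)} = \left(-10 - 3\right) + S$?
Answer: $- \frac{1}{13} \approx -0.076923$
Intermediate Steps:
$K{\left(S,t \right)} = -13 + S$ ($K{\left(S,t \right)} = \left(-10 - 3\right) + S = -13 + S$)
$\frac{1}{K{\left(0 \left(-5 + \left(-5 - 3\right) 4\right),31 \right)}} = \frac{1}{-13 + 0 \left(-5 + \left(-5 - 3\right) 4\right)} = \frac{1}{-13 + 0 \left(-5 - 32\right)} = \frac{1}{-13 + 0 \left(-37\right)} = \frac{1}{-13 + 0} = \frac{1}{-13} = - \frac{1}{13}$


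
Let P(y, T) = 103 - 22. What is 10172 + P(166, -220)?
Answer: 10253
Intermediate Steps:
P(y, T) = 81
10172 + P(166, -220) = 10172 + 81 = 10253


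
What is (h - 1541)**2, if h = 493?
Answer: 1098304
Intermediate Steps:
(h - 1541)**2 = (493 - 1541)**2 = (-1048)**2 = 1098304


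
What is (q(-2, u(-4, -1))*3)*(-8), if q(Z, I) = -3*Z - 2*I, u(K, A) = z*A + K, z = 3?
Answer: -480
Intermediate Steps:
u(K, A) = K + 3*A (u(K, A) = 3*A + K = K + 3*A)
(q(-2, u(-4, -1))*3)*(-8) = ((-3*(-2) - 2*(-4 + 3*(-1)))*3)*(-8) = ((6 - 2*(-4 - 3))*3)*(-8) = ((6 - 2*(-7))*3)*(-8) = ((6 + 14)*3)*(-8) = (20*3)*(-8) = 60*(-8) = -480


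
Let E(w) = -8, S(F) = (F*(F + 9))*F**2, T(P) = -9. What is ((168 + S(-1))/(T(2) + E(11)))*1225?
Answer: -196000/17 ≈ -11529.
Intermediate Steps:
S(F) = F**3*(9 + F) (S(F) = (F*(9 + F))*F**2 = F**3*(9 + F))
((168 + S(-1))/(T(2) + E(11)))*1225 = ((168 + (-1)**3*(9 - 1))/(-9 - 8))*1225 = ((168 - 1*8)/(-17))*1225 = ((168 - 8)*(-1/17))*1225 = (160*(-1/17))*1225 = -160/17*1225 = -196000/17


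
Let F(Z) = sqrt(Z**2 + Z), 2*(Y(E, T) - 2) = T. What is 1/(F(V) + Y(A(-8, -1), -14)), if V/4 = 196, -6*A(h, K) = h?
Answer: 1/123083 + 28*sqrt(785)/615415 ≈ 0.0012829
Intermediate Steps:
A(h, K) = -h/6
V = 784 (V = 4*196 = 784)
Y(E, T) = 2 + T/2
F(Z) = sqrt(Z + Z**2)
1/(F(V) + Y(A(-8, -1), -14)) = 1/(sqrt(784*(1 + 784)) + (2 + (1/2)*(-14))) = 1/(sqrt(784*785) + (2 - 7)) = 1/(sqrt(615440) - 5) = 1/(28*sqrt(785) - 5) = 1/(-5 + 28*sqrt(785))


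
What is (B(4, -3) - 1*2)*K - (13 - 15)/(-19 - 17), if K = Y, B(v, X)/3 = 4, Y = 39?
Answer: 7019/18 ≈ 389.94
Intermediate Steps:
B(v, X) = 12 (B(v, X) = 3*4 = 12)
K = 39
(B(4, -3) - 1*2)*K - (13 - 15)/(-19 - 17) = (12 - 1*2)*39 - (13 - 15)/(-19 - 17) = (12 - 2)*39 - (-2)/(-36) = 10*39 - (-2)*(-1)/36 = 390 - 1*1/18 = 390 - 1/18 = 7019/18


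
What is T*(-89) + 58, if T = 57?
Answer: -5015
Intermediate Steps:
T*(-89) + 58 = 57*(-89) + 58 = -5073 + 58 = -5015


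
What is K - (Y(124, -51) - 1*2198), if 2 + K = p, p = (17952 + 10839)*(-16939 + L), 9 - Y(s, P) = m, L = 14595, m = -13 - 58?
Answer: -67483988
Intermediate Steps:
m = -71
Y(s, P) = 80 (Y(s, P) = 9 - 1*(-71) = 9 + 71 = 80)
p = -67486104 (p = (17952 + 10839)*(-16939 + 14595) = 28791*(-2344) = -67486104)
K = -67486106 (K = -2 - 67486104 = -67486106)
K - (Y(124, -51) - 1*2198) = -67486106 - (80 - 1*2198) = -67486106 - (80 - 2198) = -67486106 - 1*(-2118) = -67486106 + 2118 = -67483988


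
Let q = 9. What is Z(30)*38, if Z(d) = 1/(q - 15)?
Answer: -19/3 ≈ -6.3333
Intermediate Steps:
Z(d) = -⅙ (Z(d) = 1/(9 - 15) = 1/(-6) = -⅙)
Z(30)*38 = -⅙*38 = -19/3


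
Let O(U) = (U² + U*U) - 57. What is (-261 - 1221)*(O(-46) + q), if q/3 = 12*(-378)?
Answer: 13979706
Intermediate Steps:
q = -13608 (q = 3*(12*(-378)) = 3*(-4536) = -13608)
O(U) = -57 + 2*U² (O(U) = (U² + U²) - 57 = 2*U² - 57 = -57 + 2*U²)
(-261 - 1221)*(O(-46) + q) = (-261 - 1221)*((-57 + 2*(-46)²) - 13608) = -1482*((-57 + 2*2116) - 13608) = -1482*((-57 + 4232) - 13608) = -1482*(4175 - 13608) = -1482*(-9433) = 13979706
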